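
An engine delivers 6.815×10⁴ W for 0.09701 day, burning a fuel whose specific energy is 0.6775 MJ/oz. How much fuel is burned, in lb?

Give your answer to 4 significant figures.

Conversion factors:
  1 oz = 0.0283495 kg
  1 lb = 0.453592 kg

0.09701 day → 8381.66 s
E = P × t = 68150 × 8381.66 = 5.7121×10⁸ J
0.6775 MJ/oz → 2.38981×10⁷ J/kg
m = E / e_s = 5.7121×10⁸ / 2.38981×10⁷ = 23.9019 kg
In lb: 23.9019 / 0.453592 = 52.6947 lb

52.69 lb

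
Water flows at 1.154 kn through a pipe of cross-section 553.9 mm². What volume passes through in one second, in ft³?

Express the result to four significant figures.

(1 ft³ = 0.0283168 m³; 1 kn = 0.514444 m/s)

1.154 kn × 0.514444 = 0.593668 m/s
553.9 mm² × 10⁻⁶ = 5.539×10⁻⁴ m²
V = v × A × t = 0.593668 m/s × 5.539×10⁻⁴ m² × 1 s = 3.28833×10⁻⁴ m³
3.28833×10⁻⁴ m³ ÷ (0.0283168 m³/ft³) = 0.0116126 ft³

0.01161 ft³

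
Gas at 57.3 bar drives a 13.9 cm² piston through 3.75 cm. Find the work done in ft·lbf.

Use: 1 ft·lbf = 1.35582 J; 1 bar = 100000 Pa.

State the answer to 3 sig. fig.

220 ft·lbf

57.3 bar → 5.73×10⁶ Pa
13.9 cm² → 0.00139 m²
F = P × A = 5.73×10⁶ × 0.00139 = 7964.7 N
3.75 cm → 0.0375 m
W = F × d = 7964.7 × 0.0375 = 298.676 J
In ft·lbf: 298.676 / 1.35582 = 220.292 ft·lbf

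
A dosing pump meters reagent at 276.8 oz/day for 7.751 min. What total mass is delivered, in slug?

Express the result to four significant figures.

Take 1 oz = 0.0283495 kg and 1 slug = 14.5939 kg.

0.002894 slug

276.8 oz/day → 9.08234×10⁻⁵ kg/s
7.751 min → 465.06 s
m = ṁ × t = 9.08234×10⁻⁵ × 465.06 = 0.0422383 kg
In slug: 0.0422383 / 14.5939 = 0.00289424 slug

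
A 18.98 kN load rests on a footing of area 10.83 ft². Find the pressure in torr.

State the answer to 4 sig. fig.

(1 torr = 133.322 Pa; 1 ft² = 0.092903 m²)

18.98 kN × 1000 = 18980 N
10.83 ft² × 0.092903 = 1.00614 m²
P = F / A = 18980 N / 1.00614 m² = 18864.2 Pa
18864.2 Pa ÷ (133.322 Pa/torr) = 141.494 torr

141.5 torr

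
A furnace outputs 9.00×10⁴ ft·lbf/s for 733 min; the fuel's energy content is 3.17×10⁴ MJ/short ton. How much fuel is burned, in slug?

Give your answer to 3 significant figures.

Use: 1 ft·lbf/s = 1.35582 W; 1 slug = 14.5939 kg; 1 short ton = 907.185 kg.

10.5 slug

9.00×10⁴ ft·lbf/s → 122024 W
733 min → 43980 s
E = P × t = 122024 × 43980 = 5.36662×10⁹ J
3.17×10⁴ MJ/short ton → 3.49433×10⁷ J/kg
m = E / e_s = 5.36662×10⁹ / 3.49433×10⁷ = 153.581 kg
In slug: 153.581 / 14.5939 = 10.5236 slug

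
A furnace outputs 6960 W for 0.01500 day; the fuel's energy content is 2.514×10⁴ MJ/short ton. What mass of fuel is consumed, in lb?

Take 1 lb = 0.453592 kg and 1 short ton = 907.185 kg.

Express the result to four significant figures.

0.7176 lb

0.01500 day → 1296 s
E = P × t = 6960 × 1296 = 9.02016×10⁶ J
2.514×10⁴ MJ/short ton → 2.77121×10⁷ J/kg
m = E / e_s = 9.02016×10⁶ / 2.77121×10⁷ = 0.325495 kg
In lb: 0.325495 / 0.453592 = 0.717594 lb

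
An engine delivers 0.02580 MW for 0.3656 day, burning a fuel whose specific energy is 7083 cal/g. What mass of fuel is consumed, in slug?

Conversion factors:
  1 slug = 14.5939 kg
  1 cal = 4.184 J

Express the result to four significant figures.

1.884 slug

0.02580 MW → 25800 W
0.3656 day → 31587.8 s
E = P × t = 25800 × 31587.8 = 8.14965×10⁸ J
7083 cal/g → 2.96353×10⁷ J/kg
m = E / e_s = 8.14965×10⁸ / 2.96353×10⁷ = 27.4998 kg
In slug: 27.4998 / 14.5939 = 1.88434 slug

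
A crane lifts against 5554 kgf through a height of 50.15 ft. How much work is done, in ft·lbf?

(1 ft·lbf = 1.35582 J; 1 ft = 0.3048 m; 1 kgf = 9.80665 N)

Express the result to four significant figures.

6.141×10⁵ ft·lbf

5554 kgf × 9.80665 → 54466.1 N
50.15 ft × 0.3048 → 15.2857 m
W = F × d = 54466.1 N × 15.2857 m = 832552 J
832552 J ÷ (1.35582 J/ft·lbf) = 614058 ft·lbf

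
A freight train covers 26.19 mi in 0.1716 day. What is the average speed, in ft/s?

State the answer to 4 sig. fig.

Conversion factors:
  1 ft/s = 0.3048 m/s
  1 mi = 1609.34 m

26.19 mi × 1609.34 → 42148.6 m
0.1716 day × 86400 → 14826.2 s
v = d / t = 42148.6 m / 14826.2 s = 2.84285 m/s
2.84285 m/s ÷ (0.3048 m/s/ft/s) = 9.32694 ft/s

9.327 ft/s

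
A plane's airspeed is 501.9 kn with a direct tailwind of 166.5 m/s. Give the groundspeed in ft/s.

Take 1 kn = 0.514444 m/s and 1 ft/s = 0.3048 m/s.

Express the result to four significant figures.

1393 ft/s

501.9 kn × 0.514444 → 258.199 m/s
166.5 m/s (already m/s)
Sum: 258.199 + 166.5 = 424.699 m/s
In ft/s: 424.699 / 0.3048 = 1393.37 ft/s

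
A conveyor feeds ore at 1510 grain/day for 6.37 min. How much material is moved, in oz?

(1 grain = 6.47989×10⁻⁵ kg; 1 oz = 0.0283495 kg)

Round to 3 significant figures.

1510 grain/day → 1.13248×10⁻⁶ kg/s
6.37 min → 382.2 s
m = ṁ × t = 1.13248×10⁻⁶ × 382.2 = 4.32834×10⁻⁴ kg
In oz: 4.32834×10⁻⁴ / 0.0283495 = 0.0152678 oz

0.0153 oz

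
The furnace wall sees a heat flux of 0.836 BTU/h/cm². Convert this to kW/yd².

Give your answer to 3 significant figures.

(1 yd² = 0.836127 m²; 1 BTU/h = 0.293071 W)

2.05 kW/yd²

0.836 BTU/h/cm² × 0.293071 W/BTU/h ÷ 0.0001 m²/cm² = 2450.07 W/m²
2450.07 W/m² ÷ 1000 W/kW × 0.836127 m²/yd² = 2.04857 kW/yd²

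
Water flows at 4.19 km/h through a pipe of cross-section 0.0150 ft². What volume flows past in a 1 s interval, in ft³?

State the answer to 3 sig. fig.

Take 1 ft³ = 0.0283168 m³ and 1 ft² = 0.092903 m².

0.0573 ft³

4.19 km/h × (1/3.6) = 1.16389 m/s
0.0150 ft² × 0.092903 = 0.00139354 m²
V = v × A × t = 1.16389 m/s × 0.00139354 m² × 1 s = 0.00162193 m³
0.00162193 m³ ÷ (0.0283168 m³/ft³) = 0.057278 ft³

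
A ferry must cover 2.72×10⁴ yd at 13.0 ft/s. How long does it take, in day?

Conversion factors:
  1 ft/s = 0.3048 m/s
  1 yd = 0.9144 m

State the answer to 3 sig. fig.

2.72×10⁴ yd × 0.9144 → 24871.7 m
13.0 ft/s × 0.3048 → 3.9624 m/s
t = d / v = 24871.7 m / 3.9624 m/s = 6276.93 s
6276.93 s ÷ (86400 s/day) = 0.0726497 day

0.0726 day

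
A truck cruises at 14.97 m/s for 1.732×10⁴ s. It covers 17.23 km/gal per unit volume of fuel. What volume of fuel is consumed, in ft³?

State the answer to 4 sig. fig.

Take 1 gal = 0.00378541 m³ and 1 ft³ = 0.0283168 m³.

d = v × t = 14.97 × 17320 = 259280 m
17.23 km/gal → 4.55169×10⁶ m/m³
V = d / (distance per unit fuel) = 259280 / 4.55169×10⁶ = 0.0569635 m³
In ft³: 0.0569635 / 0.0283168 = 2.01165 ft³

2.012 ft³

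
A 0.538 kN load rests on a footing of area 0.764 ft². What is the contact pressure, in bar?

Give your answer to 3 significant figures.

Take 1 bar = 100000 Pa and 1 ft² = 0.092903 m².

0.0758 bar

0.538 kN × 1000 → 538 N
0.764 ft² × 0.092903 → 0.0709779 m²
P = F / A = 538 N / 0.0709779 m² = 7579.82 Pa
7579.82 Pa ÷ (100000 Pa/bar) = 0.0757982 bar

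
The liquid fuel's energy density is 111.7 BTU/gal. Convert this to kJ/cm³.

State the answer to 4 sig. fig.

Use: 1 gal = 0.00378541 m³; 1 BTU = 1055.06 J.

111.7 BTU/gal × 1055.06 J/BTU ÷ 0.00378541 m³/gal = 3.11327×10⁷ J/m³
3.11327×10⁷ J/m³ ÷ 1000 J/kJ × 10⁻⁶ m³/cm³ = 0.0311327 kJ/cm³

0.03113 kJ/cm³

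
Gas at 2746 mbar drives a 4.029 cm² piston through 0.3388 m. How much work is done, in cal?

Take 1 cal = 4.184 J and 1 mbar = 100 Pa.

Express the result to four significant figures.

2746 mbar → 274600 Pa
4.029 cm² → 4.029×10⁻⁴ m²
F = P × A = 274600 × 4.029×10⁻⁴ = 110.636 N
W = F × d = 110.636 × 0.3388 = 37.4835 J
In cal: 37.4835 / 4.184 = 8.95877 cal

8.959 cal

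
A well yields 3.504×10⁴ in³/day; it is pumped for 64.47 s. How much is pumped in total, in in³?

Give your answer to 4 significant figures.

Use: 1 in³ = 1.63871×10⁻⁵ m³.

26.15 in³

3.504×10⁴ in³/day → 6.64588×10⁻⁶ m³/s
V = Q × t = 6.64588×10⁻⁶ × 64.47 = 4.2846×10⁻⁴ m³
In in³: 4.2846×10⁻⁴ / 1.63871×10⁻⁵ = 26.1462 in³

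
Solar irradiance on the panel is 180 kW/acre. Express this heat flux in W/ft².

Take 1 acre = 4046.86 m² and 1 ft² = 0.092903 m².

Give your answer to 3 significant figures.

180 kW/acre × 1000 W/kW ÷ 4046.86 m²/acre = 44.4789 W/m²
44.4789 W/m² × 0.092903 m²/ft² = 4.13222 W/ft²

4.13 W/ft²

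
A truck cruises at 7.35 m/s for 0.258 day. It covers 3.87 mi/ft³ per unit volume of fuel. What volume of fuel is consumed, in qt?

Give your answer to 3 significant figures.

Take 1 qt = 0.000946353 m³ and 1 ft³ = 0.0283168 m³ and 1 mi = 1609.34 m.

787 qt

0.258 day → 22291.2 s
d = v × t = 7.35 × 22291.2 = 163840 m
3.87 mi/ft³ → 219945 m/m³
V = d / (distance per unit fuel) = 163840 / 219945 = 0.744914 m³
In qt: 0.744914 / 0.000946353 = 787.142 qt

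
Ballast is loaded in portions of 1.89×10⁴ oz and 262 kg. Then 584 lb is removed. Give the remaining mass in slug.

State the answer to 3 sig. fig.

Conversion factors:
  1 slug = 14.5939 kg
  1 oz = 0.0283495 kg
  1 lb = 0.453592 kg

36.5 slug

1.89×10⁴ oz × 0.0283495 = 535.806 kg
262 kg (already kg)
584 lb × 0.453592 = 264.898 kg
Sum: 535.806 + 262 − 264.898 = 532.908 kg
In slug: 532.908 / 14.5939 = 36.5158 slug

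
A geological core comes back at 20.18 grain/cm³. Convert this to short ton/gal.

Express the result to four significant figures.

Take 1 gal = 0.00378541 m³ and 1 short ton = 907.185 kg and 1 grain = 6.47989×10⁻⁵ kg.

20.18 grain/cm³ × 6.47989×10⁻⁵ kg/grain ÷ 10⁻⁶ m³/cm³ = 1307.64 kg/m³
1307.64 kg/m³ ÷ 907.185 kg/short ton × 0.00378541 m³/gal = 0.00545639 short ton/gal

0.005456 short ton/gal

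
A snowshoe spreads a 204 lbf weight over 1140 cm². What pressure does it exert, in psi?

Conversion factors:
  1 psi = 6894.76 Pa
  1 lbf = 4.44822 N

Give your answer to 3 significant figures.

204 lbf × 4.44822 → 907.437 N
1140 cm² × 0.0001 → 0.114 m²
P = F / A = 907.437 N / 0.114 m² = 7959.97 Pa
7959.97 Pa ÷ (6894.76 Pa/psi) = 1.1545 psi

1.15 psi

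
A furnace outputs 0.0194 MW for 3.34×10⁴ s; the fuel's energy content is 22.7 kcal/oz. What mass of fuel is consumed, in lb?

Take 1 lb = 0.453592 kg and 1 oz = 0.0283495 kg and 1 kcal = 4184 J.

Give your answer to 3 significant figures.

0.0194 MW → 19400 W
E = P × t = 19400 × 33400 = 6.4796×10⁸ J
22.7 kcal/oz → 3.35021×10⁶ J/kg
m = E / e_s = 6.4796×10⁸ / 3.35021×10⁶ = 193.409 kg
In lb: 193.409 / 0.453592 = 426.394 lb

426 lb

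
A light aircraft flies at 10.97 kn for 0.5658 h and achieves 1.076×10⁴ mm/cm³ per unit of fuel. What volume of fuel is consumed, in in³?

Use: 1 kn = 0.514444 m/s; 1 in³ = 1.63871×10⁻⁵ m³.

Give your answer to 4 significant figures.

10.97 kn → 5.64345 m/s
0.5658 h → 2036.88 s
d = v × t = 5.64345 × 2036.88 = 11495 m
1.076×10⁴ mm/cm³ → 1.076×10⁷ m/m³
V = d / (distance per unit fuel) = 11495 / 1.076×10⁷ = 0.00106831 m³
In in³: 0.00106831 / 1.63871×10⁻⁵ = 65.1921 in³

65.19 in³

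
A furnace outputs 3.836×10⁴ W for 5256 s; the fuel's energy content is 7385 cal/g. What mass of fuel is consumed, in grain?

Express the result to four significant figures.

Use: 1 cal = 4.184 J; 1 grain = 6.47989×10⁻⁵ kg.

1.007×10⁵ grain

E = P × t = 38360 × 5256 = 2.0162×10⁸ J
7385 cal/g → 3.08988×10⁷ J/kg
m = E / e_s = 2.0162×10⁸ / 3.08988×10⁷ = 6.52517 kg
In grain: 6.52517 / 6.47989×10⁻⁵ = 100699 grain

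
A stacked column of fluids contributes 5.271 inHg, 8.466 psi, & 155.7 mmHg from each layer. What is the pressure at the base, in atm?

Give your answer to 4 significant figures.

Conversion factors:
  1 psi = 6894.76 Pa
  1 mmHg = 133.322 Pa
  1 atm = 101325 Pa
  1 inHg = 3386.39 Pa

0.9571 atm

5.271 inHg × 3386.39 → 17849.7 Pa
8.466 psi × 6894.76 → 58371 Pa
155.7 mmHg × 133.322 → 20758.2 Pa
Total: 17849.7 + 58371 + 20758.2 = 96978.9 Pa
In atm: 96978.9 / 101325 = 0.957107 atm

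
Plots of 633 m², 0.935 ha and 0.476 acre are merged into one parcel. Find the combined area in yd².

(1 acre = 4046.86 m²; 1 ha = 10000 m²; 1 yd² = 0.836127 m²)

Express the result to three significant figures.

633 m² (already m²)
0.935 ha × 10000 = 9350 m²
0.476 acre × 4046.86 = 1926.31 m²
Sum: 633 + 9350 + 1926.31 = 11909.3 m²
In yd²: 11909.3 / 0.836127 = 14243.4 yd²

1.42×10⁴ yd²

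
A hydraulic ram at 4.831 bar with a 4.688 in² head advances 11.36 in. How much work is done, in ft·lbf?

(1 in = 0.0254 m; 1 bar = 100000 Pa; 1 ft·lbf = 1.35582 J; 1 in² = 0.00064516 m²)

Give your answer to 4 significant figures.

4.831 bar → 483100 Pa
4.688 in² → 0.00302451 m²
F = P × A = 483100 × 0.00302451 = 1461.14 N
11.36 in → 0.288544 m
W = F × d = 1461.14 × 0.288544 = 421.603 J
In ft·lbf: 421.603 / 1.35582 = 310.958 ft·lbf

311.0 ft·lbf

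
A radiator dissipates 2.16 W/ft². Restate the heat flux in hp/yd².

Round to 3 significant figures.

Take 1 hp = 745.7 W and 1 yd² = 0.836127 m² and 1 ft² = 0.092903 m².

2.16 W/ft² ÷ 0.092903 m²/ft² = 23.2501 W/m²
23.2501 W/m² ÷ 745.7 W/hp × 0.836127 m²/yd² = 0.0260695 hp/yd²

0.0261 hp/yd²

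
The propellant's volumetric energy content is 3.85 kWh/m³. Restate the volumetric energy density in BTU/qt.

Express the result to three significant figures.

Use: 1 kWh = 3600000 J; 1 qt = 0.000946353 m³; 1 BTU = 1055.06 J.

3.85 kWh/m³ × 3600000 J/kWh = 1.386×10⁷ J/m³
1.386×10⁷ J/m³ ÷ 1055.06 J/BTU × 0.000946353 m³/qt = 12.4319 BTU/qt

12.4 BTU/qt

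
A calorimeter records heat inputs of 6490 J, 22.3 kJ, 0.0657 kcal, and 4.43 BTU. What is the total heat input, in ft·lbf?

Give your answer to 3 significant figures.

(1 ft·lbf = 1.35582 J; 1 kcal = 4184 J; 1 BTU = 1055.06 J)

6490 J (already J)
22.3 kJ × 1000 = 22300 J
0.0657 kcal × 4184 = 274.889 J
4.43 BTU × 1055.06 = 4673.92 J
Total: 6490 + 22300 + 274.889 + 4673.92 = 33738.8 J
In ft·lbf: 33738.8 / 1.35582 = 24884.4 ft·lbf

2.49×10⁴ ft·lbf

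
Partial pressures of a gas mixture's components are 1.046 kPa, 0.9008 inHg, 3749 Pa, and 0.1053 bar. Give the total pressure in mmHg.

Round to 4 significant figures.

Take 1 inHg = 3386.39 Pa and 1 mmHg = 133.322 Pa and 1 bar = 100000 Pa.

1.046 kPa × 1000 → 1046 Pa
0.9008 inHg × 3386.39 → 3050.46 Pa
3749 Pa (already Pa)
0.1053 bar × 100000 → 10530 Pa
Sum: 1046 + 3050.46 + 3749 + 10530 = 18375.5 Pa
In mmHg: 18375.5 / 133.322 = 137.828 mmHg

137.8 mmHg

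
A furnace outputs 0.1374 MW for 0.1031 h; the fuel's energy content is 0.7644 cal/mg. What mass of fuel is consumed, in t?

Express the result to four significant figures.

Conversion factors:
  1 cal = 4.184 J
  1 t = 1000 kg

0.1374 MW → 137400 W
0.1031 h → 371.16 s
E = P × t = 137400 × 371.16 = 5.09974×10⁷ J
0.7644 cal/mg → 3.19825×10⁶ J/kg
m = E / e_s = 5.09974×10⁷ / 3.19825×10⁶ = 15.9454 kg
In t: 15.9454 / 1000 = 0.0159454 t

0.01595 t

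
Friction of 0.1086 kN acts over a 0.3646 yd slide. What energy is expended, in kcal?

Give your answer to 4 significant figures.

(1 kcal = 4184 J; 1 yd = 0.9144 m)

0.008653 kcal

0.1086 kN × 1000 → 108.6 N
0.3646 yd × 0.9144 → 0.33339 m
W = F × d = 108.6 N × 0.33339 m = 36.2062 J
36.2062 J ÷ (4184 J/kcal) = 0.00865349 kcal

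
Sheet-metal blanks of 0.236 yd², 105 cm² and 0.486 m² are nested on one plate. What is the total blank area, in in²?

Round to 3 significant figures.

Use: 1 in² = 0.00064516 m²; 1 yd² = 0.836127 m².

0.236 yd² × 0.836127 → 0.197326 m²
105 cm² × 0.0001 → 0.0105 m²
0.486 m² (already m²)
Combined: 0.197326 + 0.0105 + 0.486 = 0.693826 m²
In in²: 0.693826 / 0.00064516 = 1075.43 in²

1080 in²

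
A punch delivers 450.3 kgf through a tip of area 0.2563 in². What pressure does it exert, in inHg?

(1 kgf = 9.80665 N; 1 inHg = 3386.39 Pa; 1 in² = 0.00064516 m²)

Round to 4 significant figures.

7886 inHg

450.3 kgf × 9.80665 = 4415.93 N
0.2563 in² × 0.00064516 = 1.65355×10⁻⁴ m²
P = F / A = 4415.93 N / 1.65355×10⁻⁴ m² = 2.67058×10⁷ Pa
2.67058×10⁷ Pa ÷ (3386.39 Pa/inHg) = 7886.22 inHg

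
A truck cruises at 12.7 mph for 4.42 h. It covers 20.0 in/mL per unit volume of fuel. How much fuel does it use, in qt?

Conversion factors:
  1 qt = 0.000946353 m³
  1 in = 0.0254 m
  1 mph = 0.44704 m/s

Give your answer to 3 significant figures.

12.7 mph → 5.67741 m/s
4.42 h → 15912 s
d = v × t = 5.67741 × 15912 = 90338.9 m
20.0 in/mL → 508000 m/m³
V = d / (distance per unit fuel) = 90338.9 / 508000 = 0.177832 m³
In qt: 0.177832 / 0.000946353 = 187.913 qt

188 qt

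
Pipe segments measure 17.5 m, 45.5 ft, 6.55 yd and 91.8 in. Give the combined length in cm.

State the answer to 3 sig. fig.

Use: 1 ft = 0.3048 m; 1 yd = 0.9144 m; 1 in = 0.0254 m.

17.5 m (already m)
45.5 ft × 0.3048 → 13.8684 m
6.55 yd × 0.9144 → 5.98932 m
91.8 in × 0.0254 → 2.33172 m
Combined: 17.5 + 13.8684 + 5.98932 + 2.33172 = 39.6894 m
In cm: 39.6894 / 0.01 = 3968.94 cm

3970 cm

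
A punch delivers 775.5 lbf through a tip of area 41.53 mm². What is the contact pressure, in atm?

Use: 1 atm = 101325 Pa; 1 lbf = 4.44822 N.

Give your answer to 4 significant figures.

775.5 lbf × 4.44822 = 3449.59 N
41.53 mm² × 10⁻⁶ = 4.153×10⁻⁵ m²
P = F / A = 3449.59 N / 4.153×10⁻⁵ m² = 8.30626×10⁷ Pa
8.30626×10⁷ Pa ÷ (101325 Pa/atm) = 819.764 atm

819.8 atm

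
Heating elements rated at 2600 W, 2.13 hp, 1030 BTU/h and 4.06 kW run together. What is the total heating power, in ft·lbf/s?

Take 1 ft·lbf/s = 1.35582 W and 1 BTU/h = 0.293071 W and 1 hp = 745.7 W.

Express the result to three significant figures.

2600 W (already W)
2.13 hp × 745.7 = 1588.34 W
1030 BTU/h × 0.293071 = 301.863 W
4.06 kW × 1000 = 4060 W
Total: 2600 + 1588.34 + 301.863 + 4060 = 8550.2 W
In ft·lbf/s: 8550.2 / 1.35582 = 6306.29 ft·lbf/s

6310 ft·lbf/s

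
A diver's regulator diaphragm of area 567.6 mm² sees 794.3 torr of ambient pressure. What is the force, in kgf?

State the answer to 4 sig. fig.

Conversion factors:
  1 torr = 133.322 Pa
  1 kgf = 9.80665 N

794.3 torr × 133.322 = 105898 Pa
567.6 mm² × 10⁻⁶ = 5.676×10⁻⁴ m²
F = P × A = 105898 Pa × 5.676×10⁻⁴ m² = 60.1077 N
60.1077 N ÷ (9.80665 N/kgf) = 6.12928 kgf

6.129 kgf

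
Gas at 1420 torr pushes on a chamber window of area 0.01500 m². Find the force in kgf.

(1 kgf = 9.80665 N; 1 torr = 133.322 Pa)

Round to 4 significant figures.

289.6 kgf

1420 torr × 133.322 = 189317 Pa
F = P × A = 189317 Pa × 0.015 m² = 2839.76 N
2839.76 N ÷ (9.80665 N/kgf) = 289.575 kgf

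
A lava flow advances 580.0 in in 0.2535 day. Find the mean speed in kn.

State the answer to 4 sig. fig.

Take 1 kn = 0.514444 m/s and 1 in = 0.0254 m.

580.0 in × 0.0254 → 14.732 m
0.2535 day × 86400 → 21902.4 s
v = d / t = 14.732 m / 21902.4 s = 6.7262×10⁻⁴ m/s
6.7262×10⁻⁴ m/s ÷ (0.514444 m/s/kn) = 0.00130747 kn

0.001307 kn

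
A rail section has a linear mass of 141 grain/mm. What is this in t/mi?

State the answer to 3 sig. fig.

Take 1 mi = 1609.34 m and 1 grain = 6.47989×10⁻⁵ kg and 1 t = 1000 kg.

141 grain/mm × 6.47989×10⁻⁵ kg/grain ÷ 0.001 m/mm = 9.13664 kg/m
9.13664 kg/m ÷ 1000 kg/t × 1609.34 m/mi = 14.704 t/mi

14.7 t/mi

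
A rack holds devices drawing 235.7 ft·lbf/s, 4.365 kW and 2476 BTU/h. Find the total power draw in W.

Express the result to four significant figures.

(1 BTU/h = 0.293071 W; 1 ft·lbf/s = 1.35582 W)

235.7 ft·lbf/s × 1.35582 → 319.567 W
4.365 kW × 1000 → 4365 W
2476 BTU/h × 0.293071 → 725.644 W
Sum: 319.567 + 4365 + 725.644 = 5410.21 W

5410 W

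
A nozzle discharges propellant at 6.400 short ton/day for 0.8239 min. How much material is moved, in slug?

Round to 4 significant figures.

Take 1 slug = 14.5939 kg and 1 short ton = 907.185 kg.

0.2276 slug

6.400 short ton/day → 0.0671989 kg/s
0.8239 min → 49.434 s
m = ṁ × t = 0.0671989 × 49.434 = 3.32191 kg
In slug: 3.32191 / 14.5939 = 0.227623 slug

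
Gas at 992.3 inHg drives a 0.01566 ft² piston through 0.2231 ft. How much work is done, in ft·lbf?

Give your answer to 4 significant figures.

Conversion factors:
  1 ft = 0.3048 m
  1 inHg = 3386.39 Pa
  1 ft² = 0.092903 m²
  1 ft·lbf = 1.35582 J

245.2 ft·lbf

992.3 inHg → 3.36031×10⁶ Pa
0.01566 ft² → 0.00145486 m²
F = P × A = 3.36031×10⁶ × 0.00145486 = 4888.78 N
0.2231 ft → 0.0680009 m
W = F × d = 4888.78 × 0.0680009 = 332.441 J
In ft·lbf: 332.441 / 1.35582 = 245.196 ft·lbf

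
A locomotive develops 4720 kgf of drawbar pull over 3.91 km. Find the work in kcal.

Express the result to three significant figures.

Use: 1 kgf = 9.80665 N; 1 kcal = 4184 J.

4720 kgf × 9.80665 → 46287.4 N
3.91 km × 1000 → 3910 m
W = F × d = 46287.4 N × 3910 m = 1.80984×10⁸ J
1.80984×10⁸ J ÷ (4184 J/kcal) = 43256.2 kcal

4.33×10⁴ kcal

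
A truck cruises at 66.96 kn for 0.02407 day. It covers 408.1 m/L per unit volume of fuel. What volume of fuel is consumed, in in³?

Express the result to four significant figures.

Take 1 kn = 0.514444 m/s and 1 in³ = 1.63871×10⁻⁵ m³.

66.96 kn → 34.4472 m/s
0.02407 day → 2079.65 s
d = v × t = 34.4472 × 2079.65 = 71638.1 m
408.1 m/L → 408100 m/m³
V = d / (distance per unit fuel) = 71638.1 / 408100 = 0.175541 m³
In in³: 0.175541 / 1.63871×10⁻⁵ = 10712.1 in³

1.071×10⁴ in³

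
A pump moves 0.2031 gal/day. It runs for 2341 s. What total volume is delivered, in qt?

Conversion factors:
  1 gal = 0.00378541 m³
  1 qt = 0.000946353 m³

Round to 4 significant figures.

0.2031 gal/day → 8.89834×10⁻⁹ m³/s
V = Q × t = 8.89834×10⁻⁹ × 2341 = 2.0831×10⁻⁵ m³
In qt: 2.0831×10⁻⁵ / 0.000946353 = 0.0220119 qt

0.02201 qt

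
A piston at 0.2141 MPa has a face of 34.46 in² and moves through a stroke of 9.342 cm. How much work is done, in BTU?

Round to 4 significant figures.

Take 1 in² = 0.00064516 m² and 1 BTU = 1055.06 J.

0.4215 BTU

0.2141 MPa → 214100 Pa
34.46 in² → 0.0222322 m²
F = P × A = 214100 × 0.0222322 = 4759.91 N
9.342 cm → 0.09342 m
W = F × d = 4759.91 × 0.09342 = 444.671 J
In BTU: 444.671 / 1055.06 = 0.421465 BTU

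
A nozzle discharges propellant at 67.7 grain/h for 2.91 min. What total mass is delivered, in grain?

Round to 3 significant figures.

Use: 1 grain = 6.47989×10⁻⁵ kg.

67.7 grain/h → 1.21858×10⁻⁶ kg/s
2.91 min → 174.6 s
m = ṁ × t = 1.21858×10⁻⁶ × 174.6 = 2.12764×10⁻⁴ kg
In grain: 2.12764×10⁻⁴ / 6.47989×10⁻⁵ = 3.28345 grain

3.28 grain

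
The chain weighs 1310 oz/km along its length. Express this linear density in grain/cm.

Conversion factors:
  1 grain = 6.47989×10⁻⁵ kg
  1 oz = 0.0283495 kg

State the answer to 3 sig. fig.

1310 oz/km × 0.0283495 kg/oz ÷ 1000 m/km = 0.0371378 kg/m
0.0371378 kg/m ÷ 6.47989×10⁻⁵ kg/grain × 0.01 m/cm = 5.73124 grain/cm

5.73 grain/cm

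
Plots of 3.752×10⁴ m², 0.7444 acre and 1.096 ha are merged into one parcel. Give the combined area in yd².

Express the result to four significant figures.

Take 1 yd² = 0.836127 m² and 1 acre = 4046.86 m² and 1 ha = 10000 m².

3.752×10⁴ m² (already m²)
0.7444 acre × 4046.86 → 3012.48 m²
1.096 ha × 10000 → 10960 m²
Total: 37520 + 3012.48 + 10960 = 51492.5 m²
In yd²: 51492.5 / 0.836127 = 61584.5 yd²

6.158×10⁴ yd²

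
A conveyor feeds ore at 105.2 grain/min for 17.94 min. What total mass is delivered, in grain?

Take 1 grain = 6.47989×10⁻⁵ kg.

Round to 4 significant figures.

105.2 grain/min → 1.13614×10⁻⁴ kg/s
17.94 min → 1076.4 s
m = ṁ × t = 1.13614×10⁻⁴ × 1076.4 = 0.122294 kg
In grain: 0.122294 / 6.47989×10⁻⁵ = 1887.29 grain

1887 grain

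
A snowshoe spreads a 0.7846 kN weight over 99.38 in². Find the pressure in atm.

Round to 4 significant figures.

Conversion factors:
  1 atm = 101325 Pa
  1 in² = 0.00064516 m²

0.1208 atm

0.7846 kN × 1000 = 784.6 N
99.38 in² × 0.00064516 = 0.064116 m²
P = F / A = 784.6 N / 0.064116 m² = 12237.2 Pa
12237.2 Pa ÷ (101325 Pa/atm) = 0.120772 atm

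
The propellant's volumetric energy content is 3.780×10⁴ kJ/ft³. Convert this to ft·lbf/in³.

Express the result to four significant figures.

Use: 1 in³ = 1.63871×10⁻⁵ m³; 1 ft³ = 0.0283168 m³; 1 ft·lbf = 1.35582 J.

1.613×10⁴ ft·lbf/in³

3.780×10⁴ kJ/ft³ × 1000 J/kJ ÷ 0.0283168 m³/ft³ = 1.3349×10⁹ J/m³
1.3349×10⁹ J/m³ ÷ 1.35582 J/ft·lbf × 1.63871×10⁻⁵ m³/in³ = 16134.3 ft·lbf/in³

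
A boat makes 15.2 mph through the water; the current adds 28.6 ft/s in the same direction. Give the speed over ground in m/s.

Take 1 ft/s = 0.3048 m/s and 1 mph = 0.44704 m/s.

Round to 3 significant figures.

15.5 m/s

15.2 mph × 0.44704 → 6.79501 m/s
28.6 ft/s × 0.3048 → 8.71728 m/s
Total: 6.79501 + 8.71728 = 15.5123 m/s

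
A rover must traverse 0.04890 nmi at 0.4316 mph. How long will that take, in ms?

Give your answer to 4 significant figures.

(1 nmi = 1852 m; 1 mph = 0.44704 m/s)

4.694×10⁵ ms

0.04890 nmi × 1852 = 90.5628 m
0.4316 mph × 0.44704 = 0.192942 m/s
t = d / v = 90.5628 m / 0.192942 m/s = 469.378 s
469.378 s ÷ (0.001 s/ms) = 469378 ms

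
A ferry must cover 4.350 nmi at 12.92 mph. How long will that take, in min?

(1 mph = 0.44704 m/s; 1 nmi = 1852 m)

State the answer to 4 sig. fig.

23.25 min

4.350 nmi × 1852 → 8056.2 m
12.92 mph × 0.44704 → 5.77576 m/s
t = d / v = 8056.2 m / 5.77576 m/s = 1394.83 s
1394.83 s ÷ (60 s/min) = 23.2472 min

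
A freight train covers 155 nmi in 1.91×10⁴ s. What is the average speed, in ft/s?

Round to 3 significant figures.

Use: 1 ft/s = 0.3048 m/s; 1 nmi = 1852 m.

155 nmi × 1852 = 287060 m
v = d / t = 287060 m / 19100 s = 15.0293 m/s
15.0293 m/s ÷ (0.3048 m/s/ft/s) = 49.3087 ft/s

49.3 ft/s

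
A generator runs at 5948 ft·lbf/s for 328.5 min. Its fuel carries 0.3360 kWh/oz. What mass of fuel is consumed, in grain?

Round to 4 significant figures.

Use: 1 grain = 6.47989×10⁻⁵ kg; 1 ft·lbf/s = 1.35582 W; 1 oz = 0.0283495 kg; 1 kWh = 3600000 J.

5.749×10⁴ grain

5948 ft·lbf/s → 8064.42 W
328.5 min → 19710 s
E = P × t = 8064.42 × 19710 = 1.5895×10⁸ J
0.3360 kWh/oz → 4.26674×10⁷ J/kg
m = E / e_s = 1.5895×10⁸ / 4.26674×10⁷ = 3.72533 kg
In grain: 3.72533 / 6.47989×10⁻⁵ = 57490.6 grain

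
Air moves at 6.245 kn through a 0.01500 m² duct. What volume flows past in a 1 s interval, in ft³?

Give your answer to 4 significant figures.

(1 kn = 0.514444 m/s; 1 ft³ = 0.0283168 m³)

6.245 kn × 0.514444 = 3.2127 m/s
V = v × A × t = 3.2127 m/s × 0.015 m² × 1 s = 0.0481905 m³
0.0481905 m³ ÷ (0.0283168 m³/ft³) = 1.70183 ft³

1.702 ft³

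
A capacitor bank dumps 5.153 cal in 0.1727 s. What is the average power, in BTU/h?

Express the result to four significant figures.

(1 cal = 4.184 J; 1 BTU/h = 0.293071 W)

426.0 BTU/h

5.153 cal × 4.184 → 21.5602 J
P = E / t = 21.5602 J / 0.1727 s = 124.842 W
124.842 W ÷ (0.293071 W/BTU/h) = 425.979 BTU/h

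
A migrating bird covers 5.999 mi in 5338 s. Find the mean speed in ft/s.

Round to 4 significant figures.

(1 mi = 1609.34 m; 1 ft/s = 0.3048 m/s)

5.999 mi × 1609.34 = 9654.43 m
v = d / t = 9654.43 m / 5338 s = 1.80862 m/s
1.80862 m/s ÷ (0.3048 m/s/ft/s) = 5.93379 ft/s

5.934 ft/s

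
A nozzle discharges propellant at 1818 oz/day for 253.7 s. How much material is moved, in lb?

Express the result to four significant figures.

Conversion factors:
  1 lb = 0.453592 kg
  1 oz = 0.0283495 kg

1818 oz/day → 5.96521×10⁻⁴ kg/s
m = ṁ × t = 5.96521×10⁻⁴ × 253.7 = 0.151337 kg
In lb: 0.151337 / 0.453592 = 0.333641 lb

0.3336 lb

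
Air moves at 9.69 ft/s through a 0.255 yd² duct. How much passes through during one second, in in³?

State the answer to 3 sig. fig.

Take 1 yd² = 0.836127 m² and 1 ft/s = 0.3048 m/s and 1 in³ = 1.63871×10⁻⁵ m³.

9.69 ft/s × 0.3048 = 2.95351 m/s
0.255 yd² × 0.836127 = 0.213212 m²
V = v × A × t = 2.95351 m/s × 0.213212 m² × 1 s = 0.629724 m³
0.629724 m³ ÷ (1.63871×10⁻⁵ m³/in³) = 38428 in³

3.84×10⁴ in³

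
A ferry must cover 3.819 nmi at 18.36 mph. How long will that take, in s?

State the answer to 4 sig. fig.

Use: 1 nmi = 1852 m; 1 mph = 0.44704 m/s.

861.7 s

3.819 nmi × 1852 = 7072.79 m
18.36 mph × 0.44704 = 8.20765 m/s
t = d / v = 7072.79 m / 8.20765 m/s = 861.731 s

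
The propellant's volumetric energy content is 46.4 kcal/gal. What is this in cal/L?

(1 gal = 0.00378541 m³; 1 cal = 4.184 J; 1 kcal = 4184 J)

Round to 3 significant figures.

1.23×10⁴ cal/L

46.4 kcal/gal × 4184 J/kcal ÷ 0.00378541 m³/gal = 5.12858×10⁷ J/m³
5.12858×10⁷ J/m³ ÷ 4.184 J/cal × 0.001 m³/L = 12257.6 cal/L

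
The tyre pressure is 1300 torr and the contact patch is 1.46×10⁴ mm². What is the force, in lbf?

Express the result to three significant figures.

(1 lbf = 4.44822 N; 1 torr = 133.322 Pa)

569 lbf

1300 torr × 133.322 → 173319 Pa
1.46×10⁴ mm² × 10⁻⁶ → 0.0146 m²
F = P × A = 173319 Pa × 0.0146 m² = 2530.46 N
2530.46 N ÷ (4.44822 N/lbf) = 568.87 lbf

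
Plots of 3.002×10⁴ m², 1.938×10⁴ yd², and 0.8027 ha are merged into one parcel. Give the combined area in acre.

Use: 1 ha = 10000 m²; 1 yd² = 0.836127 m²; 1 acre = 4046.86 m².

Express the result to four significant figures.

13.41 acre

3.002×10⁴ m² (already m²)
1.938×10⁴ yd² × 0.836127 → 16204.1 m²
0.8027 ha × 10000 → 8027 m²
Total: 30020 + 16204.1 + 8027 = 54251.1 m²
In acre: 54251.1 / 4046.86 = 13.4057 acre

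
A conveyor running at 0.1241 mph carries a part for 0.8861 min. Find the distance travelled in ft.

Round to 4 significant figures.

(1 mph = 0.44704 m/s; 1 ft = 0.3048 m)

0.1241 mph × 0.44704 = 0.0554777 m/s
0.8861 min × 60 = 53.166 s
d = v × t = 0.0554777 m/s × 53.166 s = 2.94953 m
2.94953 m ÷ (0.3048 m/ft) = 9.67694 ft

9.677 ft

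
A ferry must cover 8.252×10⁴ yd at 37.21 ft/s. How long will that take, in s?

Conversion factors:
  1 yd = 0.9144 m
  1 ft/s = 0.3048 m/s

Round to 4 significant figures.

6653 s

8.252×10⁴ yd × 0.9144 = 75456.3 m
37.21 ft/s × 0.3048 = 11.3416 m/s
t = d / v = 75456.3 m / 11.3416 m/s = 6653.06 s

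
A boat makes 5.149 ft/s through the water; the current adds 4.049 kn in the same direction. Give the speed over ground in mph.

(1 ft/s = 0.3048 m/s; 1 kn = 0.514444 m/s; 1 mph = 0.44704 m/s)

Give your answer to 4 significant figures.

5.149 ft/s × 0.3048 → 1.56942 m/s
4.049 kn × 0.514444 → 2.08298 m/s
Total: 1.56942 + 2.08298 = 3.6524 m/s
In mph: 3.6524 / 0.44704 = 8.17019 mph

8.170 mph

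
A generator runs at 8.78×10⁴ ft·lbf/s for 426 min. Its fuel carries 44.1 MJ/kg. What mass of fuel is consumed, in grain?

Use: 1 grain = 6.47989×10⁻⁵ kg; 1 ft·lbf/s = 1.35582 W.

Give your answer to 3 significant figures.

8.78×10⁴ ft·lbf/s → 119041 W
426 min → 25560 s
E = P × t = 119041 × 25560 = 3.04269×10⁹ J
44.1 MJ/kg → 4.41×10⁷ J/kg
m = E / e_s = 3.04269×10⁹ / 4.41×10⁷ = 68.9952 kg
In grain: 68.9952 / 6.47989×10⁻⁵ = 1.06476×10⁶ grain

1.06×10⁶ grain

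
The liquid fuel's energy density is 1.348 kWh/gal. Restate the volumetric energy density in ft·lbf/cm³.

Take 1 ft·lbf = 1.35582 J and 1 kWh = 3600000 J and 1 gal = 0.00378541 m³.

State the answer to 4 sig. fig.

1.348 kWh/gal × 3600000 J/kWh ÷ 0.00378541 m³/gal = 1.28197×10⁹ J/m³
1.28197×10⁹ J/m³ ÷ 1.35582 J/ft·lbf × 10⁻⁶ m³/cm³ = 945.531 ft·lbf/cm³

945.5 ft·lbf/cm³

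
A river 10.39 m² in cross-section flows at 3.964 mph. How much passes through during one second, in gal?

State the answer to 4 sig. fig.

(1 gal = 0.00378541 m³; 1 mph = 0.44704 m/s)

4864 gal

3.964 mph × 0.44704 = 1.77207 m/s
V = v × A × t = 1.77207 m/s × 10.39 m² × 1 s = 18.4118 m³
18.4118 m³ ÷ (0.00378541 m³/gal) = 4863.89 gal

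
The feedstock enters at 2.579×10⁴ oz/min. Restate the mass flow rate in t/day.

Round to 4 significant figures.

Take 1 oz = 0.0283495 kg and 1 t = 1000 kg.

1053 t/day

2.579×10⁴ oz/min × 0.0283495 kg/oz ÷ 60 s/min = 12.1856 kg/s
12.1856 kg/s ÷ 1000 kg/t × 86400 s/day = 1052.84 t/day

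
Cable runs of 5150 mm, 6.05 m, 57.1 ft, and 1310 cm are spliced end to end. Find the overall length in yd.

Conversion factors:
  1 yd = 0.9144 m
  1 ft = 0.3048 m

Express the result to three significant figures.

45.6 yd

5150 mm × 0.001 = 5.15 m
6.05 m (already m)
57.1 ft × 0.3048 = 17.4041 m
1310 cm × 0.01 = 13.1 m
Sum: 5.15 + 6.05 + 17.4041 + 13.1 = 41.7041 m
In yd: 41.7041 / 0.9144 = 45.6082 yd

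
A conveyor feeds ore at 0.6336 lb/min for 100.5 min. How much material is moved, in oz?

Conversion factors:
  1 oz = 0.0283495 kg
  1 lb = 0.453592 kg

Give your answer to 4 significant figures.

1019 oz

0.6336 lb/min → 0.00478993 kg/s
100.5 min → 6030 s
m = ṁ × t = 0.00478993 × 6030 = 28.8833 kg
In oz: 28.8833 / 0.0283495 = 1018.83 oz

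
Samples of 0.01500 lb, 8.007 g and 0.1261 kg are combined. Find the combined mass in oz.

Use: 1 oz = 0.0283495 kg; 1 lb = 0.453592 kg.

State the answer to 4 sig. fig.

0.01500 lb × 0.453592 = 0.00680388 kg
8.007 g × 0.001 = 0.008007 kg
0.1261 kg (already kg)
Combined: 0.00680388 + 0.008007 + 0.1261 = 0.140911 kg
In oz: 0.140911 / 0.0283495 = 4.97049 oz

4.970 oz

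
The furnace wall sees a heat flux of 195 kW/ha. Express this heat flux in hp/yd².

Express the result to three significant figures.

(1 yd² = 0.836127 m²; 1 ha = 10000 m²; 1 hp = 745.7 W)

195 kW/ha × 1000 W/kW ÷ 10000 m²/ha = 19.5 W/m²
19.5 W/m² ÷ 745.7 W/hp × 0.836127 m²/yd² = 0.0218647 hp/yd²

0.0219 hp/yd²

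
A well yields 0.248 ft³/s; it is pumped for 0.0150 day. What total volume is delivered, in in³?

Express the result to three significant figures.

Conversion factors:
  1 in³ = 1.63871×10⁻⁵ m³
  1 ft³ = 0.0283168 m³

5.55×10⁵ in³

0.248 ft³/s → 0.00702257 m³/s
0.0150 day → 1296 s
V = Q × t = 0.00702257 × 1296 = 9.10125 m³
In in³: 9.10125 / 1.63871×10⁻⁵ = 555391 in³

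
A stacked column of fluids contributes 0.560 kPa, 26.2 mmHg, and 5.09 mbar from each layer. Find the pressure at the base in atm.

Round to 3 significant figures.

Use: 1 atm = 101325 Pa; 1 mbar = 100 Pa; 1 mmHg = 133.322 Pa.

0.0450 atm

0.560 kPa × 1000 = 560 Pa
26.2 mmHg × 133.322 = 3493.04 Pa
5.09 mbar × 100 = 509 Pa
Sum: 560 + 3493.04 + 509 = 4562.04 Pa
In atm: 4562.04 / 101325 = 0.0450238 atm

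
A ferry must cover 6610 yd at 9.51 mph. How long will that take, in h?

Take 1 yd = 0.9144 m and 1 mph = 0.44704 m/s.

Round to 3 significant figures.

6610 yd × 0.9144 → 6044.18 m
9.51 mph × 0.44704 → 4.25135 m/s
t = d / v = 6044.18 m / 4.25135 m/s = 1421.71 s
1421.71 s ÷ (3600 s/h) = 0.394919 h

0.395 h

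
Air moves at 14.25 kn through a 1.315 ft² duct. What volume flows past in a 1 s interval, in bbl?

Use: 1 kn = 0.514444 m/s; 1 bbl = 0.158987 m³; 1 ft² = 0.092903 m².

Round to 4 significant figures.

5.633 bbl

14.25 kn × 0.514444 = 7.33083 m/s
1.315 ft² × 0.092903 = 0.122167 m²
V = v × A × t = 7.33083 m/s × 0.122167 m² × 1 s = 0.895586 m³
0.895586 m³ ÷ (0.158987 m³/bbl) = 5.63308 bbl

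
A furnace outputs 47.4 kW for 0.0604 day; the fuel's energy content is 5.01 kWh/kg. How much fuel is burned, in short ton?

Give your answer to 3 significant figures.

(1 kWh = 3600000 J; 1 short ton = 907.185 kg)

0.0151 short ton

47.4 kW → 47400 W
0.0604 day → 5218.56 s
E = P × t = 47400 × 5218.56 = 2.4736×10⁸ J
5.01 kWh/kg → 1.8036×10⁷ J/kg
m = E / e_s = 2.4736×10⁸ / 1.8036×10⁷ = 13.7148 kg
In short ton: 13.7148 / 907.185 = 0.015118 short ton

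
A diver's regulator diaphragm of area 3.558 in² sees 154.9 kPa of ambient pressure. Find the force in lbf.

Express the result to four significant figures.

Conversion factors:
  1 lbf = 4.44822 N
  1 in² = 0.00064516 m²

79.94 lbf

154.9 kPa × 1000 = 154900 Pa
3.558 in² × 0.00064516 = 0.00229548 m²
F = P × A = 154900 Pa × 0.00229548 m² = 355.57 N
355.57 N ÷ (4.44822 N/lbf) = 79.9353 lbf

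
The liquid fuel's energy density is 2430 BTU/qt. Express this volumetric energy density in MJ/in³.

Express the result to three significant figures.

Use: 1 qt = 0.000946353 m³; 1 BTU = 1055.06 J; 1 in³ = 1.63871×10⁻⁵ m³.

2430 BTU/qt × 1055.06 J/BTU ÷ 0.000946353 m³/qt = 2.70913×10⁹ J/m³
2.70913×10⁹ J/m³ ÷ 1000000 J/MJ × 1.63871×10⁻⁵ m³/in³ = 0.0443948 MJ/in³

0.0444 MJ/in³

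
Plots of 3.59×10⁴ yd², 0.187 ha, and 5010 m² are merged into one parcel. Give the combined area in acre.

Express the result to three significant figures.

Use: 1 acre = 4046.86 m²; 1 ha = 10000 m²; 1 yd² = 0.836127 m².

9.12 acre

3.59×10⁴ yd² × 0.836127 = 30017 m²
0.187 ha × 10000 = 1870 m²
5010 m² (already m²)
Sum: 30017 + 1870 + 5010 = 36897 m²
In acre: 36897 / 4046.86 = 9.11744 acre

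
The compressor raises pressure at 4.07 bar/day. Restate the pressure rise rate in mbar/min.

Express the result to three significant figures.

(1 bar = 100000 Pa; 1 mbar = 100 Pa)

4.07 bar/day × 100000 Pa/bar ÷ 86400 s/day = 4.71065 Pa/s
4.71065 Pa/s ÷ 100 Pa/mbar × 60 s/min = 2.82639 mbar/min

2.83 mbar/min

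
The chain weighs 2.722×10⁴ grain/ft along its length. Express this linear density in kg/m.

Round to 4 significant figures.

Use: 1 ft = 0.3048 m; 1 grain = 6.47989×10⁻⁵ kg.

2.722×10⁴ grain/ft × 6.47989×10⁻⁵ kg/grain ÷ 0.3048 m/ft = 5.78683 kg/m
5.78683 kg/m  = 5.78683 kg/m

5.787 kg/m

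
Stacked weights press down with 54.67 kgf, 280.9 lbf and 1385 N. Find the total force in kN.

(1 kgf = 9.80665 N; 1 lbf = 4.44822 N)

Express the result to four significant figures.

3.171 kN

54.67 kgf × 9.80665 = 536.13 N
280.9 lbf × 4.44822 = 1249.5 N
1385 N (already N)
Sum: 536.13 + 1249.5 + 1385 = 3170.63 N
In kN: 3170.63 / 1000 = 3.17063 kN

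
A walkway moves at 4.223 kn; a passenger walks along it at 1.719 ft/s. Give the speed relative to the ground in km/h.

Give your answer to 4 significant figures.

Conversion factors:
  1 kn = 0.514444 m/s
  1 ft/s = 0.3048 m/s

4.223 kn × 0.514444 → 2.1725 m/s
1.719 ft/s × 0.3048 → 0.523951 m/s
Total: 2.1725 + 0.523951 = 2.69645 m/s
In km/h: 2.69645 / (1/3.6) = 9.70722 km/h

9.707 km/h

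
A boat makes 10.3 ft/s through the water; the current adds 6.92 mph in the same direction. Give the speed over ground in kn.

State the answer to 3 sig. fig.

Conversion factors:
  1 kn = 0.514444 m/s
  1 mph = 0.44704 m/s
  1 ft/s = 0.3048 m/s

10.3 ft/s × 0.3048 = 3.13944 m/s
6.92 mph × 0.44704 = 3.09352 m/s
Combined: 3.13944 + 3.09352 = 6.23296 m/s
In kn: 6.23296 / 0.514444 = 12.1159 kn

12.1 kn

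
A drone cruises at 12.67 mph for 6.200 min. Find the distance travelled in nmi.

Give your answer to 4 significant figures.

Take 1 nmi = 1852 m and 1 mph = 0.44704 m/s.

12.67 mph × 0.44704 = 5.664 m/s
6.200 min × 60 = 372 s
d = v × t = 5.664 m/s × 372 s = 2107.01 m
2107.01 m ÷ (1852 m/nmi) = 1.13769 nmi

1.138 nmi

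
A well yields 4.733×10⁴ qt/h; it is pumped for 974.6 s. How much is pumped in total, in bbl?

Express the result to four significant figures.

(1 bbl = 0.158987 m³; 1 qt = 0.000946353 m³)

4.733×10⁴ qt/h → 0.0124419 m³/s
V = Q × t = 0.0124419 × 974.6 = 12.1259 m³
In bbl: 12.1259 / 0.158987 = 76.2698 bbl

76.27 bbl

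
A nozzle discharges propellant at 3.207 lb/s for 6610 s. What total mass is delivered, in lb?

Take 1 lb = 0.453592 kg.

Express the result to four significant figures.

2.120×10⁴ lb

3.207 lb/s → 1.45467 kg/s
m = ṁ × t = 1.45467 × 6610 = 9615.37 kg
In lb: 9615.37 / 0.453592 = 21198.3 lb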